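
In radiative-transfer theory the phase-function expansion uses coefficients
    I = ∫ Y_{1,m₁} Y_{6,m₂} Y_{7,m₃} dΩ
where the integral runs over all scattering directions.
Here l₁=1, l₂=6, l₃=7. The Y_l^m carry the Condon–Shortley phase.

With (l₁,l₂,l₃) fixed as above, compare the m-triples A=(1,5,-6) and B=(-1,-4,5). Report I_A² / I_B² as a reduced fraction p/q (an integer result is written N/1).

13/11

Shared (l₁,l₂,l₃)=(1,6,7): N and (l;000)² cancel in I_A²/I_B².
A: Δ = 0!·2!·12!/15! = 1/1365; Racah Σ t=0..0: t=0:+1/79833600 = 1/79833600; ⇒ 3j(1 6 7; 1 5 -6)² = 2/35, sgn -1
B: Δ = 0!·2!·12!/15! = 1/1365; Racah Σ t=0..0: t=0:+1/14515200 = 1/14515200; ⇒ 3j(1 6 7; -1 -4 5)² = 22/455, sgn +1
I_A²/I_B² = (2/35)/(22/455) = 13/11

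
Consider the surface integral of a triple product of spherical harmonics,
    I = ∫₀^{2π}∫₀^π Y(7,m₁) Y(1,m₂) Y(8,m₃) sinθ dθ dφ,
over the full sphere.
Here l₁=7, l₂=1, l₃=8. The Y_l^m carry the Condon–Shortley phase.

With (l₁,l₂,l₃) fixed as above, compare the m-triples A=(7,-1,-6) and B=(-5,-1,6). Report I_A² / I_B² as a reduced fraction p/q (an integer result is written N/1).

1/91

l's match ⇒ only the (l;m) 3-j factors differ between A and B.
A: triangle coeff Δ(7,1,8) = 1/2040; Σ_t [0,0]: t=0:+1/174356582400 = 1/174356582400; (3j)²=1/2040 [(7 1 8; 7 -1 -6)], sign=+1
B: triangle coeff Δ(7,1,8) = 1/2040; Σ_t [0,0]: t=0:+1/1916006400 = 1/1916006400; (3j)²=91/2040 [(7 1 8; -5 -1 6)], sign=+1
I_A²/I_B² = (1/2040)/(91/2040) = 1/91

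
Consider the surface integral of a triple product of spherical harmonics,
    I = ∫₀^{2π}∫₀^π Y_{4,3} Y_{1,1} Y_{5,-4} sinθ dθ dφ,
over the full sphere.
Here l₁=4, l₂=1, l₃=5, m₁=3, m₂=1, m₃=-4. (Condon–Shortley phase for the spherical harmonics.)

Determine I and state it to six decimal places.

Checks pass: Σm=0; 10 even; l₃=5∈[3,5].
(2·4+1)(2·1+1)(2·5+1) = 297
Δ: 0! 8! 2! / 11! → 1/495
sum: t=0:+1/576 = 1/576
3j²(4 1 5; 0 0 0) = Δ·Π!·Σ² = 5/99  (sign -1)
sum: t=0:+1/10080 = 1/10080
3j²(4 1 5; 3 1 -4) = Δ·Π!·Σ² = 4/55  (sign -1)
combine: 4πI² = 297·5/99·4/55 = 12/11
take √, sign +1: I = 0.29463840

0.294638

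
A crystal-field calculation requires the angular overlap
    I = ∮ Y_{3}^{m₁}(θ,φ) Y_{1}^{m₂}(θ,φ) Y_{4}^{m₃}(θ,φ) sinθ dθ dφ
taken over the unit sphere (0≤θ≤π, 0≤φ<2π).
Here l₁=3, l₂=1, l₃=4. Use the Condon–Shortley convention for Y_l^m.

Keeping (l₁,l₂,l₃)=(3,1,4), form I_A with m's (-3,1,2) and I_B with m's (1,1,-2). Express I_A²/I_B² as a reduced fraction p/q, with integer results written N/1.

1/15

Same 3,1,4: normalisation and zero-m 3j drop out of the ratio.
A: Δ: 0! 6! 2! / 9! → 1/252; sum: t=0:+1/1440 = 1/1440; 3j²(3 1 4; -3 1 2) = Δ·Π!·Σ² = 1/252  (sign +1)
B: Δ: 0! 6! 2! / 9! → 1/252; sum: t=0:+1/96 = 1/96; 3j²(3 1 4; 1 1 -2) = Δ·Π!·Σ² = 5/84  (sign +1)
I_A²/I_B² = (1/252)/(5/84) = 1/15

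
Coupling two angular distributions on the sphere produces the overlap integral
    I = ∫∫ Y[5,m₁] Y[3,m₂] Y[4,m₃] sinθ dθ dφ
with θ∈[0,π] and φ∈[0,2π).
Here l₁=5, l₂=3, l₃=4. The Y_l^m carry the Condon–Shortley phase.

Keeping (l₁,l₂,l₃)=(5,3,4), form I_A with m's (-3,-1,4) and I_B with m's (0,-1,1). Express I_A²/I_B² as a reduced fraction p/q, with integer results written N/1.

1568/5

Shared (l₁,l₂,l₃)=(5,3,4): N and (l;000)² cancel in I_A²/I_B².
A: Δ = 4!·6!·2!/13! = 1/180180; Racah Σ t=2..2: t=2:+1/5760 = 1/5760; ⇒ 3j(5 3 4; -3 -1 4)² = 56/2145, sgn +1
B: Δ = 4!·6!·2!/13! = 1/180180; Racah Σ t=0..2: t=0:+1/5760 t=1:−1/288 t=2:+1/288 = 1/5760; ⇒ 3j(5 3 4; 0 -1 1)² = 1/12012, sgn -1
I_A²/I_B² = (56/2145)/(1/12012) = 1568/5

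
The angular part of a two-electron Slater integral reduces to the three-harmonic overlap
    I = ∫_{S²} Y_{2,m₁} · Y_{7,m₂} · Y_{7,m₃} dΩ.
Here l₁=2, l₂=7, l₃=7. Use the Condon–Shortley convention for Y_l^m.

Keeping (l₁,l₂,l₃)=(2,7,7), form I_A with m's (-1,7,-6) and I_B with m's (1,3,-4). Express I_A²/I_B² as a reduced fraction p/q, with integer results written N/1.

Same 2,7,7: normalisation and zero-m 3j drop out of the ratio.
A: Δ: 2! 2! 12! / 17! → 1/185640; sum: t=2:+1/958003200 = 1/958003200; 3j²(2 7 7; -1 7 -6) = Δ·Π!·Σ² = 13/680  (sign -1)
B: Δ: 2! 2! 12! / 17! → 1/185640; sum: t=0:+1/14515200 t=1:−1/4354560 = -1/6220800; 3j²(2 7 7; 1 3 -4) = Δ·Π!·Σ² = 77/4420  (sign +1)
I_A²/I_B² = (13/680)/(77/4420) = 169/154

169/154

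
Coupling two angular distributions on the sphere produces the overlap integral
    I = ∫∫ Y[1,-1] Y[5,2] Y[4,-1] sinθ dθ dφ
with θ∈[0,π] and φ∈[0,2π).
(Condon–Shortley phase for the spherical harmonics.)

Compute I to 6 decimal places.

0.225034

m-sum 0 ✓  L=10 even ✓  4≤4≤6 ✓
Π(2lᵢ+1) = 3×11×9 = 297
triangle coeff Δ(1,5,4) = 1/495
Σ_t [1,1]: t=1:−1/576 = -1/576
(3j)²=5/99 [(1 5 4; 0 0 0)], sign=-1
Σ_t [2,2]: t=2:+1/1440 = 1/1440
(3j)²=7/165 [(1 5 4; -1 2 -1)], sign=-1
⇒ 4πI² = 7/11
I = (+1)√(7/11/(4π)) = 0.22503380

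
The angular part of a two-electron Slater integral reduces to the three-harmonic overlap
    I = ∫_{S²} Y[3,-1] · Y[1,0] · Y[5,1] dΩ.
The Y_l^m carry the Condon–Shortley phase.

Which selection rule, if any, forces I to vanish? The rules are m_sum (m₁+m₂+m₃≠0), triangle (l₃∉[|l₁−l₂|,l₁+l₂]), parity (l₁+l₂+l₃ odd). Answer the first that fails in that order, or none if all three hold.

azimuthal sum: -1 + 0 + 1 = 0  ✓
2 ≤ 5 ≤ 4 (triangle on l)  ✗
L = 3 + 1 + 5 = 9 (odd)

triangle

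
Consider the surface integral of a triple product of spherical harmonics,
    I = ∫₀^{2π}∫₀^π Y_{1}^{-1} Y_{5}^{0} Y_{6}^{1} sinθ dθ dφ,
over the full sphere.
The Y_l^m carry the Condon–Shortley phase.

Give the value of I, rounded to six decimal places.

-0.187239

m-sum 0 ✓  L=12 even ✓  4≤6≤6 ✓
Π(2lᵢ+1) = 3×11×13 = 429
triangle coeff Δ(1,5,6) = 1/858
Σ_t [0,0]: t=0:+1/14400 = 1/14400
(3j)²=6/143 [(1 5 6; 0 0 0)], sign=+1
Σ_t [0,0]: t=0:+1/28800 = 1/28800
(3j)²=7/286 [(1 5 6; -1 0 1)], sign=-1
⇒ 4πI² = 63/143
I = (-1)√(63/143/(4π)) = -0.18723944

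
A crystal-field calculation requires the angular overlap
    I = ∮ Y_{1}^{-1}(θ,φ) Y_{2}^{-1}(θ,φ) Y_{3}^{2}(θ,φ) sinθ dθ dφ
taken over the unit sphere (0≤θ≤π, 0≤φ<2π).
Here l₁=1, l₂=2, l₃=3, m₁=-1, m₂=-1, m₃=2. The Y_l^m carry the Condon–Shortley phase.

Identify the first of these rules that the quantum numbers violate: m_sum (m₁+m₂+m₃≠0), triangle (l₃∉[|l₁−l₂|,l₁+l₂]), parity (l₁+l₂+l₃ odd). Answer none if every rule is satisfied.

azimuthal sum: -1 − 1 + 2 = 0  ✓
1 ≤ 3 ≤ 3 (triangle on l)  ✓
L = 1 + 2 + 3 = 6 (even)  ✓

none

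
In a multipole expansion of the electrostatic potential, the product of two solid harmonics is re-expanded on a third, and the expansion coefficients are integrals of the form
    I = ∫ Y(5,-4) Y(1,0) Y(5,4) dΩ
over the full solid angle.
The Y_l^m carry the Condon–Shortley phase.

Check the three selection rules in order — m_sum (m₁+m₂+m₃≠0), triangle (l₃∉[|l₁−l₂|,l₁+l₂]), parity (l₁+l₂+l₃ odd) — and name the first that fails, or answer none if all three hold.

azimuthal sum: -4 + 0 + 4 = 0  ✓
4 ≤ 5 ≤ 6 (triangle on l)  ✓
L = 5 + 1 + 5 = 11 (odd)  ✗

parity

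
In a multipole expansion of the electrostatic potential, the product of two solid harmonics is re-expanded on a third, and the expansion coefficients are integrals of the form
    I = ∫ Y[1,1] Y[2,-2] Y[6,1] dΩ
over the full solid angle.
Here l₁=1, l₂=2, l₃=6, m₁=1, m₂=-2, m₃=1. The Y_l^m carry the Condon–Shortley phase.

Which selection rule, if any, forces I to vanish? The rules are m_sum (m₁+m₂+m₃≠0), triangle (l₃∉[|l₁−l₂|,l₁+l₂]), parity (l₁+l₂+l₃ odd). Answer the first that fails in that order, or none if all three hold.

triangle

azimuthal sum: 1 − 2 + 1 = 0  ✓
1 ≤ 6 ≤ 3 (triangle on l)  ✗
L = 1 + 2 + 6 = 9 (odd)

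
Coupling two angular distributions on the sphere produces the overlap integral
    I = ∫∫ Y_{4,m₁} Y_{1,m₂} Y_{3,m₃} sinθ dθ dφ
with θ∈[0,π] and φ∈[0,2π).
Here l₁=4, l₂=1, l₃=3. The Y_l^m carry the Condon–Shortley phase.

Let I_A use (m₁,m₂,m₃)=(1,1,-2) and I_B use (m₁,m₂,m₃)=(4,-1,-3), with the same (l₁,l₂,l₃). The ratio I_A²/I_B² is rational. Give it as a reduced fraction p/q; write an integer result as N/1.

3/28

Shared (l₁,l₂,l₃)=(4,1,3): N and (l;000)² cancel in I_A²/I_B².
A: Δ = 2!·6!·0!/9! = 1/252; Racah Σ t=2..2: t=2:+1/240 = 1/240; ⇒ 3j(4 1 3; 1 1 -2)² = 1/84, sgn -1
B: Δ = 2!·6!·0!/9! = 1/252; Racah Σ t=0..0: t=0:+1/1440 = 1/1440; ⇒ 3j(4 1 3; 4 -1 -3)² = 1/9, sgn +1
I_A²/I_B² = (1/84)/(1/9) = 3/28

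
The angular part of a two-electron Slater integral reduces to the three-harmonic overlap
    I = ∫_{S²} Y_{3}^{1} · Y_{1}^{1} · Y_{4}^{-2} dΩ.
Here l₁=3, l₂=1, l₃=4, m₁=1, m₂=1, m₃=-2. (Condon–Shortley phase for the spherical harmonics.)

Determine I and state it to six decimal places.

0.238414

Checks pass: Σm=0; 8 even; l₃=4∈[2,4].
(2·3+1)(2·1+1)(2·4+1) = 189
Δ: 0! 6! 2! / 9! → 1/252
sum: t=0:+1/36 = 1/36
3j²(3 1 4; 0 0 0) = Δ·Π!·Σ² = 4/63  (sign +1)
sum: t=0:+1/96 = 1/96
3j²(3 1 4; 1 1 -2) = Δ·Π!·Σ² = 5/84  (sign +1)
combine: 4πI² = 189·4/63·5/84 = 5/7
take √, sign +1: I = 0.23841361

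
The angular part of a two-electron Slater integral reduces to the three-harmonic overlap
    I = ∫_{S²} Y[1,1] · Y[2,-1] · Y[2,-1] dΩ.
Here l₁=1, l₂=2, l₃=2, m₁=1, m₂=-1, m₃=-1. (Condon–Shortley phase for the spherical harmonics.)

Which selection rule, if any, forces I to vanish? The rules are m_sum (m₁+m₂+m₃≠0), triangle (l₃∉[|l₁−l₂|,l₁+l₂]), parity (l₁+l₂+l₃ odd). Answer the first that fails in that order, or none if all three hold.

azimuthal sum: 1 − 1 − 1 = -1  ✗
1 ≤ 2 ≤ 3 (triangle on l)
L = 1 + 2 + 2 = 5 (odd)

m_sum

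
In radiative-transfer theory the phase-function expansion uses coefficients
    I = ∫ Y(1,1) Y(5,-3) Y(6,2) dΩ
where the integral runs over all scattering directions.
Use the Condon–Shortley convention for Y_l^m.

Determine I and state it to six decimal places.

m-sum 0 ✓  L=12 even ✓  4≤6≤6 ✓
Π(2lᵢ+1) = 3×11×13 = 429
triangle coeff Δ(1,5,6) = 1/858
Σ_t [0,0]: t=0:+1/14400 = 1/14400
(3j)²=6/143 [(1 5 6; 0 0 0)], sign=+1
Σ_t [0,0]: t=0:+1/161280 = 1/161280
(3j)²=1/143 [(1 5 6; 1 -3 2)], sign=+1
⇒ 4πI² = 18/143
I = (+1)√(18/143/(4π)) = 0.10008369

0.100084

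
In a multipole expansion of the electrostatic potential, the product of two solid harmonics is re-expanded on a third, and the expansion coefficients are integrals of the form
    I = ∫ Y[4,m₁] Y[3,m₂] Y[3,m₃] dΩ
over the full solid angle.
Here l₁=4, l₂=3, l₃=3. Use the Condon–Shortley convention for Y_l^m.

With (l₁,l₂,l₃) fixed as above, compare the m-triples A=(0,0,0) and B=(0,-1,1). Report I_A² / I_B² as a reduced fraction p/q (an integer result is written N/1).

l's match ⇒ only the (l;m) 3-j factors differ between A and B.
A: triangle coeff Δ(4,3,3) = 1/34650; Σ_t [1,3]: t=1:−1/72 t=2:+1/16 t=3:−1/72 = 5/144; (3j)²=2/77 [(4 3 3; 0 0 0)], sign=-1
B: triangle coeff Δ(4,3,3) = 1/34650; Σ_t [0,2]: t=0:+1/1152 t=1:−1/36 t=2:+1/32 = 5/1152; (3j)²=1/1386 [(4 3 3; 0 -1 1)], sign=+1
I_A²/I_B² = (2/77)/(1/1386) = 36/1

36/1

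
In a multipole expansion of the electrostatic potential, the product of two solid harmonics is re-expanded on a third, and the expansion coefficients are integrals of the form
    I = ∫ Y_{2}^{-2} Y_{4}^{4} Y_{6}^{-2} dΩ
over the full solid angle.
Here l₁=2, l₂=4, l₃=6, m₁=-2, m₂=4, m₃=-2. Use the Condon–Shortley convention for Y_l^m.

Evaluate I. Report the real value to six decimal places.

0.015904

Checks pass: Σm=0; 12 even; l₃=6∈[2,6].
(2·2+1)(2·4+1)(2·6+1) = 585
Δ: 0! 4! 8! / 13! → 1/6435
sum: t=0:+1/2304 = 1/2304
3j²(2 4 6; 0 0 0) = Δ·Π!·Σ² = 5/143  (sign +1)
sum: t=0:+1/967680 = 1/967680
3j²(2 4 6; -2 4 -2) = Δ·Π!·Σ² = 1/6435  (sign +1)
combine: 4πI² = 585·5/143·1/6435 = 5/1573
take √, sign +1: I = 0.01590434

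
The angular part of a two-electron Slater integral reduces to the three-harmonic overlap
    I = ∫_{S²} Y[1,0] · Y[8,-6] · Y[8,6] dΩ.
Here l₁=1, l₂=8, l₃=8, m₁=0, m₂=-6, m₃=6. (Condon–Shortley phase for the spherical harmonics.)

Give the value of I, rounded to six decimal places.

0.000000

L=17 odd ⇒ parity kills the (l;000) factor ⇒ I = 0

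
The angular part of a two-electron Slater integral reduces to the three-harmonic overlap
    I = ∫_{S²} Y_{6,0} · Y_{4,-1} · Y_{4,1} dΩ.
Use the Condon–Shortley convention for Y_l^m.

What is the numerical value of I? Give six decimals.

0.007113

m-sum 0 ✓  L=14 even ✓  2≤4≤10 ✓
Π(2lᵢ+1) = 13×9×9 = 1053
triangle coeff Δ(6,4,4) = 1/1261260
Σ_t [2,4]: t=2:+1/4608 t=3:−1/1296 t=4:+1/4608 = -7/20736
(3j)²=20/1287 [(6 4 4; 0 0 0)], sign=-1
Σ_t [1,3]: t=1:−1/28800 t=2:+1/2304 t=3:−1/2592 = 7/518400
(3j)²=1/25740 [(6 4 4; 0 -1 1)], sign=-1
⇒ 4πI² = 1/1573
I = (+1)√(1/1573/(4π)) = 0.00711264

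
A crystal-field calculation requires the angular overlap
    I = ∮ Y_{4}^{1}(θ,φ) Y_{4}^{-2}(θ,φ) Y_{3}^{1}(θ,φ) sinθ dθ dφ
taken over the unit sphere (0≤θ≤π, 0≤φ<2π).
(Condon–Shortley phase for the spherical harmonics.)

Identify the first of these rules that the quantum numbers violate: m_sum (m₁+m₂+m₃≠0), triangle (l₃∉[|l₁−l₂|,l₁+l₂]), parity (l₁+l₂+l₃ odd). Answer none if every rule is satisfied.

azimuthal sum: 1 − 2 + 1 = 0  ✓
0 ≤ 3 ≤ 8 (triangle on l)  ✓
L = 4 + 4 + 3 = 11 (odd)  ✗

parity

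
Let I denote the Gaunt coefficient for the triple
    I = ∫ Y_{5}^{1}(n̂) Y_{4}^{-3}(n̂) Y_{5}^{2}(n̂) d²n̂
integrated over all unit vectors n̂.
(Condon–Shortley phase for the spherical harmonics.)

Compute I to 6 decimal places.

Checks pass: Σm=0; 14 even; l₃=5∈[1,9].
(2·5+1)(2·4+1)(2·5+1) = 1089
Δ: 4! 6! 4! / 15! → 1/3153150
sum: t=0:+1/69120 t=1:−1/1728 t=2:+1/576 t=3:−1/1728 t=4:+1/69120 = 7/11520
3j²(5 4 5; 0 0 0) = Δ·Π!·Σ² = 2/143  (sign -1)
sum: t=0:+1/6912 t=1:−1/5184 = -1/20736
3j²(5 4 5; 1 -3 2) = Δ·Π!·Σ² = 5/2574  (sign +1)
combine: 4πI² = 1089·2/143·5/2574 = 5/169
take √, sign -1: I = -0.04852178

-0.048522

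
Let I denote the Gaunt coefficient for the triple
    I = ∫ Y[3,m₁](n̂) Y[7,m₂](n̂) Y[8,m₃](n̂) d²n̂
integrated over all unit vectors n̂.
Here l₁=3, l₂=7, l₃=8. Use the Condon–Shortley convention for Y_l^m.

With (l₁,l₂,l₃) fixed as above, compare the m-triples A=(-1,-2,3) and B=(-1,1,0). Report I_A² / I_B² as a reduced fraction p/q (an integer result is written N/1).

1540/9

l's match ⇒ only the (l;m) 3-j factors differ between A and B.
A: triangle coeff Δ(3,7,8) = 1/5290740; Σ_t [0,2]: t=0:+1/29030400 t=1:−1/5806080 t=2:+1/17418240 = -1/12441600; (3j)²=154/12597 [(3 7 8; -1 -2 3)], sign=+1
B: triangle coeff Δ(3,7,8) = 1/5290740; Σ_t [0,2]: t=0:+1/46448640 t=1:−1/3628800 t=2:+1/4147200 = -1/77414400; (3j)²=3/41990 [(3 7 8; -1 1 0)], sign=-1
I_A²/I_B² = (154/12597)/(3/41990) = 1540/9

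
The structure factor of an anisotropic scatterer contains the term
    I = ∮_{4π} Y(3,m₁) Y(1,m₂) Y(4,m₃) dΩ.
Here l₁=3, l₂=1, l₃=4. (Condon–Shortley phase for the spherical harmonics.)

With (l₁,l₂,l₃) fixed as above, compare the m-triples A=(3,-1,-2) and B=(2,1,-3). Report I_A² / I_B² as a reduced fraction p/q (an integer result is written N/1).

l's match ⇒ only the (l;m) 3-j factors differ between A and B.
A: triangle coeff Δ(3,1,4) = 1/252; Σ_t [0,0]: t=0:+1/1440 = 1/1440; (3j)²=1/252 [(3 1 4; 3 -1 -2)], sign=+1
B: triangle coeff Δ(3,1,4) = 1/252; Σ_t [0,0]: t=0:+1/240 = 1/240; (3j)²=1/12 [(3 1 4; 2 1 -3)], sign=-1
I_A²/I_B² = (1/252)/(1/12) = 1/21

1/21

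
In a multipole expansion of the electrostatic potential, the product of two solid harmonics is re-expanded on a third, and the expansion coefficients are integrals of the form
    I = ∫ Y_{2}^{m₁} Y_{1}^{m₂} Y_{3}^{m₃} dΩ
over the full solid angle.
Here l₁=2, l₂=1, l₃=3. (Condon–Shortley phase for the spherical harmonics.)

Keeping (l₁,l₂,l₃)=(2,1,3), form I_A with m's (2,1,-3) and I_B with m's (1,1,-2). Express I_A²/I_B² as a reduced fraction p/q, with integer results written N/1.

Shared (l₁,l₂,l₃)=(2,1,3): N and (l;000)² cancel in I_A²/I_B².
A: Δ = 0!·4!·2!/7! = 1/105; Racah Σ t=0..0: t=0:+1/48 = 1/48; ⇒ 3j(2 1 3; 2 1 -3)² = 1/7, sgn +1
B: Δ = 0!·4!·2!/7! = 1/105; Racah Σ t=0..0: t=0:+1/12 = 1/12; ⇒ 3j(2 1 3; 1 1 -2)² = 2/21, sgn -1
I_A²/I_B² = (1/7)/(2/21) = 3/2

3/2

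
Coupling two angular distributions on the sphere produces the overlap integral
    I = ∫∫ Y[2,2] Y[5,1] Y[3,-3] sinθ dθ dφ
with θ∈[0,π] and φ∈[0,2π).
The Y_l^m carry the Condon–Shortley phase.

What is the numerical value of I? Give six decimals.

Checks pass: Σm=0; 10 even; l₃=3∈[3,7].
(2·2+1)(2·5+1)(2·3+1) = 385
Δ: 4! 0! 6! / 11! → 1/2310
sum: t=2:+1/144 = 1/144
3j²(2 5 3; 0 0 0) = Δ·Π!·Σ² = 10/231  (sign -1)
sum: t=0:+1/17280 = 1/17280
3j²(2 5 3; 2 1 -3) = Δ·Π!·Σ² = 1/2310  (sign +1)
combine: 4πI² = 385·10/231·1/2310 = 5/693
take √, sign -1: I = -0.02396147

-0.023961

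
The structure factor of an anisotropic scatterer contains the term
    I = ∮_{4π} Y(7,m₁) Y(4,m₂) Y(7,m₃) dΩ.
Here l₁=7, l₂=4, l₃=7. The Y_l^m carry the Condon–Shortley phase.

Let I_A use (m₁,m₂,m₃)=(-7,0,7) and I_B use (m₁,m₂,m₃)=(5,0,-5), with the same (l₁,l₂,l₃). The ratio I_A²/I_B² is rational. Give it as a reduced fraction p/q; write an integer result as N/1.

8281/6241

l's match ⇒ only the (l;m) 3-j factors differ between A and B.
A: triangle coeff Δ(7,4,7) = 1/58198140; Σ_t [4,4]: t=4:+1/2090188800 = 1/2090188800; (3j)²=1001/58140 [(7 4 7; -7 0 7)], sign=+1
B: triangle coeff Δ(7,4,7) = 1/58198140; Σ_t [0,2]: t=0:+1/46448640 t=1:−1/13063680 t=2:+1/58060800 = -79/2090188800; (3j)²=68651/5290740 [(7 4 7; 5 0 -5)], sign=-1
I_A²/I_B² = (1001/58140)/(68651/5290740) = 8281/6241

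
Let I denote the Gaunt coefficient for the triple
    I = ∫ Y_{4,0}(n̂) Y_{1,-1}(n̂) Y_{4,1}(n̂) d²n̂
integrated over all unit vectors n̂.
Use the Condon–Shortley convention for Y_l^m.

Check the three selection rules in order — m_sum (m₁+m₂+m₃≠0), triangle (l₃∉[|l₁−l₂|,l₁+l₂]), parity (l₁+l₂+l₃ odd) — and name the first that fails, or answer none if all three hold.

m₁+m₂+m₃ = 0 − 1 + 1 = 0  ✓
triangle: |4−1|=3 ≤ l₃=4 ≤ 4+1=5  ✓
parity: l₁+l₂+l₃ = 9 is odd  ✗

parity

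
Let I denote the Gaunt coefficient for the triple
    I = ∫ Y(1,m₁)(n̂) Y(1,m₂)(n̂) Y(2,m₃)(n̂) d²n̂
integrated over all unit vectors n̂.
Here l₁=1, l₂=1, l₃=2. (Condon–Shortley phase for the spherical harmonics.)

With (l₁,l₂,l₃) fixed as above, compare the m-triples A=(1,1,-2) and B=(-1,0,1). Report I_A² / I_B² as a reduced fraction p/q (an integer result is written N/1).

2/1

Same 1,1,2: normalisation and zero-m 3j drop out of the ratio.
A: Δ: 0! 2! 2! / 5! → 1/30; sum: t=0:+1/4 = 1/4; 3j²(1 1 2; 1 1 -2) = Δ·Π!·Σ² = 1/5  (sign +1)
B: Δ: 0! 2! 2! / 5! → 1/30; sum: t=0:+1/2 = 1/2; 3j²(1 1 2; -1 0 1) = Δ·Π!·Σ² = 1/10  (sign -1)
I_A²/I_B² = (1/5)/(1/10) = 2/1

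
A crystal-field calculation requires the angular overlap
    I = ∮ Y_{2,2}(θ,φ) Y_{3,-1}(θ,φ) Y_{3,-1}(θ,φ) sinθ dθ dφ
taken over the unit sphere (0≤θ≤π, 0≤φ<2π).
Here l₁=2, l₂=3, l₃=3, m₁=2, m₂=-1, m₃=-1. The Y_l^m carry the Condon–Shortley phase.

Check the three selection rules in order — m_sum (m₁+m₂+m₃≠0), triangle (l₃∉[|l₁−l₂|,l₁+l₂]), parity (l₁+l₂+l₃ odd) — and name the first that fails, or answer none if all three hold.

azimuthal sum: 2 − 1 − 1 = 0  ✓
1 ≤ 3 ≤ 5 (triangle on l)  ✓
L = 2 + 3 + 3 = 8 (even)  ✓

none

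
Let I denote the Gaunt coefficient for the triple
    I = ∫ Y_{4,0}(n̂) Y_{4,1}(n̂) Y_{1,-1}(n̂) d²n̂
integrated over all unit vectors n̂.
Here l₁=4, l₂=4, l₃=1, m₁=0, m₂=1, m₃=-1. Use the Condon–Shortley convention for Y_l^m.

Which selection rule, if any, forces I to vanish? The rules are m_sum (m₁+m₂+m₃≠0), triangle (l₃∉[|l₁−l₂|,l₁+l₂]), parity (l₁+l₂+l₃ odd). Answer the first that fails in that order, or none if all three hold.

m₁+m₂+m₃ = 0 + 1 − 1 = 0  ✓
triangle: |4−4|=0 ≤ l₃=1 ≤ 4+4=8  ✓
parity: l₁+l₂+l₃ = 9 is odd  ✗

parity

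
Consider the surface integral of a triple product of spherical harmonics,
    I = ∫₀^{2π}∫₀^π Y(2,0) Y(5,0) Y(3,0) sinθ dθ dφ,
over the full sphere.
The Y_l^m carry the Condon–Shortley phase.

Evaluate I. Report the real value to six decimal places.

0.239615

m-sum 0 ✓  L=10 even ✓  3≤3≤7 ✓
Π(2lᵢ+1) = 5×11×7 = 385
triangle coeff Δ(2,5,3) = 1/2310
Σ_t [2,2]: t=2:+1/144 = 1/144
(3j)²=10/231 [(2 5 3; 0 0 0)], sign=-1
(m-triple is (0,0,0) — same symbol as above.)
⇒ 4πI² = 500/693
I = (+1)√(500/693/(4π)) = 0.23961470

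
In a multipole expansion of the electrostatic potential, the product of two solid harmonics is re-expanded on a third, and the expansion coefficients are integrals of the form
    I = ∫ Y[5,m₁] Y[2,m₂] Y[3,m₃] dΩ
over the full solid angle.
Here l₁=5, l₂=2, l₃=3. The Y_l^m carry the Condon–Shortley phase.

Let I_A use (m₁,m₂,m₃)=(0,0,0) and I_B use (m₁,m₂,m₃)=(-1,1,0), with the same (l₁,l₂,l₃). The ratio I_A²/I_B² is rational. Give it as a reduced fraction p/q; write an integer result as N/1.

5/4

l's match ⇒ only the (l;m) 3-j factors differ between A and B.
A: triangle coeff Δ(5,2,3) = 1/2310; Σ_t [2,2]: t=2:+1/144 = 1/144; (3j)²=10/231 [(5 2 3; 0 0 0)], sign=-1
B: triangle coeff Δ(5,2,3) = 1/2310; Σ_t [3,3]: t=3:−1/216 = -1/216; (3j)²=8/231 [(5 2 3; -1 1 0)], sign=+1
I_A²/I_B² = (10/231)/(8/231) = 5/4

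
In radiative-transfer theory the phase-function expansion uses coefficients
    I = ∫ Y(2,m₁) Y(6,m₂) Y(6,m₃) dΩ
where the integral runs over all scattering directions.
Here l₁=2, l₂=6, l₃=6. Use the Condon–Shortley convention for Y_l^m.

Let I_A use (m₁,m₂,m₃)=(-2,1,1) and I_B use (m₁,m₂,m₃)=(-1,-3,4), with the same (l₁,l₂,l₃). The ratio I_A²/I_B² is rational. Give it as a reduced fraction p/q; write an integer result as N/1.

l's match ⇒ only the (l;m) 3-j factors differ between A and B.
A: triangle coeff Δ(2,6,6) = 1/90090; Σ_t [2,2]: t=2:+1/57600 = 1/57600; (3j)²=21/715 [(2 6 6; -2 1 1)], sign=-1
B: triangle coeff Δ(2,6,6) = 1/90090; Σ_t [1,2]: t=1:−1/161280 t=2:+1/725760 = -1/207360; (3j)²=7/286 [(2 6 6; -1 -3 4)], sign=-1
I_A²/I_B² = (21/715)/(7/286) = 6/5

6/5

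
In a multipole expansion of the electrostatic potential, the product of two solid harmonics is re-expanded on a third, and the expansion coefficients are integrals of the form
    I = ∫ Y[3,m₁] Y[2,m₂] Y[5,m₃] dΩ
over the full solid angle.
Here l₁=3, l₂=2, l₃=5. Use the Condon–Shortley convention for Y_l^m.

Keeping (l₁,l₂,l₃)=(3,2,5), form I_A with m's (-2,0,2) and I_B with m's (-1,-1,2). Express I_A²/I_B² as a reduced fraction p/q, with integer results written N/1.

l's match ⇒ only the (l;m) 3-j factors differ between A and B.
A: triangle coeff Δ(3,2,5) = 1/2310; Σ_t [0,0]: t=0:+1/480 = 1/480; (3j)²=3/110 [(3 2 5; -2 0 2)], sign=-1
B: triangle coeff Δ(3,2,5) = 1/2310; Σ_t [0,0]: t=0:+1/288 = 1/288; (3j)²=1/22 [(3 2 5; -1 -1 2)], sign=-1
I_A²/I_B² = (3/110)/(1/22) = 3/5

3/5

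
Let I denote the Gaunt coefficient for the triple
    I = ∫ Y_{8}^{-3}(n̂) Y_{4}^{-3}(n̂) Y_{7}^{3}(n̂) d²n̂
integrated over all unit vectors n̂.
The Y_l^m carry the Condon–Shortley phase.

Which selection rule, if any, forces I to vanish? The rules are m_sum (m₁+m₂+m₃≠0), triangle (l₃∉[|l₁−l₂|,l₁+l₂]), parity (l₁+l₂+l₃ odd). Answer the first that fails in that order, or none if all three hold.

m_sum

Σmᵢ = -3  ✗
l₃∈[|l₁−l₂|,l₁+l₂]=[4,12], have l₃=7
Σlᵢ = 19 ⇒ odd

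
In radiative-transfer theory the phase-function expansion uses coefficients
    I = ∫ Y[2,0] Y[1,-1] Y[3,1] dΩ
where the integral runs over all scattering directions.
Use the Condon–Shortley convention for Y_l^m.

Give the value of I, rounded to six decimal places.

-0.202301

Rules hold: Σm=0, L=6 even, 1≤3≤3.
N = 5·3·7 = 105
Δ = 0!·4!·2!/7! = 1/105
Racah Σ t=0..0: t=0:+1/4 = 1/4
⇒ 3j(2 1 3; 0 0 0)² = 3/35, sgn -1
Racah Σ t=0..0: t=0:+1/8 = 1/8
⇒ 3j(2 1 3; 0 -1 1)² = 2/35, sgn +1
4πI² = N·(3j₀)²·(3jₘ)² = 18/35
I = -1·√(0.514286/4π) = -0.20230066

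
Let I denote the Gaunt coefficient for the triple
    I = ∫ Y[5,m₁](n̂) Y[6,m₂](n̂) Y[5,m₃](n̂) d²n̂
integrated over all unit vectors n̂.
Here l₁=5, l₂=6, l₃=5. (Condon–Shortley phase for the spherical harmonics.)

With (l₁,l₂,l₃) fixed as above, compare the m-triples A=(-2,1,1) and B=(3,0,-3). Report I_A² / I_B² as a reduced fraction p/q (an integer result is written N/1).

Shared (l₁,l₂,l₃)=(5,6,5): N and (l;000)² cancel in I_A²/I_B².
A: Δ = 6!·4!·6!/17! = 1/28588560; Racah Σ t=3..6: t=3:−1/41472 t=4:+1/10368 t=5:−1/23040 t=6:+1/518400 = 1/32400; ⇒ 3j(5 6 5; -2 1 1)² = 128/12155, sgn +1
B: Δ = 6!·4!·6!/17! = 1/28588560; Racah Σ t=0..2: t=0:+1/2073600 t=1:−1/86400 t=2:+1/55296 = 29/4147200; ⇒ 3j(5 6 5; 3 0 -3)² = 841/145860, sgn +1
I_A²/I_B² = (128/12155)/(841/145860) = 1536/841

1536/841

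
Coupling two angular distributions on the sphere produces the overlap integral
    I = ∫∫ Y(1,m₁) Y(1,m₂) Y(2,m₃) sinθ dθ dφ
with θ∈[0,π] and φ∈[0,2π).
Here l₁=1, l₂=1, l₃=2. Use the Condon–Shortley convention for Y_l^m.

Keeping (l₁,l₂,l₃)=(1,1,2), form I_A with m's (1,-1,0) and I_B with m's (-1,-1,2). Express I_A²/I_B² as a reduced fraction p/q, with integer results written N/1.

l's match ⇒ only the (l;m) 3-j factors differ between A and B.
A: triangle coeff Δ(1,1,2) = 1/30; Σ_t [0,0]: t=0:+1/4 = 1/4; (3j)²=1/30 [(1 1 2; 1 -1 0)], sign=+1
B: triangle coeff Δ(1,1,2) = 1/30; Σ_t [0,0]: t=0:+1/4 = 1/4; (3j)²=1/5 [(1 1 2; -1 -1 2)], sign=+1
I_A²/I_B² = (1/30)/(1/5) = 1/6

1/6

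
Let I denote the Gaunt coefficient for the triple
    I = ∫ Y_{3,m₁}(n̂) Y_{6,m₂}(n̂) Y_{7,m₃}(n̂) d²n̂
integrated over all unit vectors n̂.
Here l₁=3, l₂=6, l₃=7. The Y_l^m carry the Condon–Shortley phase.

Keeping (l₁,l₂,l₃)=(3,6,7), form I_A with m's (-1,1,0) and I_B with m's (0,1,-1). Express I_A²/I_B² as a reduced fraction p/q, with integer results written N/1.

Same 3,6,7: normalisation and zero-m 3j drop out of the ratio.
A: Δ: 2! 4! 10! / 17! → 1/2042040; sum: t=0:+1/1451520 t=1:−1/103680 t=2:+1/115200 = -1/3628800; 3j²(3 6 7; -1 1 0) = Δ·Π!·Σ² = 1/36465  (sign +1)
B: Δ: 2! 4! 10! / 17! → 1/2042040; sum: t=0:+1/362880 t=1:−1/69120 t=2:+1/172800 = -43/7257600; 3j²(3 6 7; 0 1 -1) = Δ·Π!·Σ² = 1849/170170  (sign -1)
I_A²/I_B² = (1/36465)/(1849/170170) = 14/5547

14/5547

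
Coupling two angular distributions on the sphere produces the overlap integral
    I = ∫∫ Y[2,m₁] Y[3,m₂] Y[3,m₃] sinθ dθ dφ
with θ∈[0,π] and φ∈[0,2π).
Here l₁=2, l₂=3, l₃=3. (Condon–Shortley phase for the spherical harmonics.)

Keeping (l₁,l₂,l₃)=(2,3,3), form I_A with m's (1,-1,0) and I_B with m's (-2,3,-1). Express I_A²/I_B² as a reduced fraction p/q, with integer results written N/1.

1/5

l's match ⇒ only the (l;m) 3-j factors differ between A and B.
A: triangle coeff Δ(2,3,3) = 1/3780; Σ_t [0,1]: t=0:+1/8 t=1:−1/12 = 1/24; (3j)²=1/210 [(2 3 3; 1 -1 0)], sign=-1
B: triangle coeff Δ(2,3,3) = 1/3780; Σ_t [2,2]: t=2:+1/96 = 1/96; (3j)²=1/42 [(2 3 3; -2 3 -1)], sign=+1
I_A²/I_B² = (1/210)/(1/42) = 1/5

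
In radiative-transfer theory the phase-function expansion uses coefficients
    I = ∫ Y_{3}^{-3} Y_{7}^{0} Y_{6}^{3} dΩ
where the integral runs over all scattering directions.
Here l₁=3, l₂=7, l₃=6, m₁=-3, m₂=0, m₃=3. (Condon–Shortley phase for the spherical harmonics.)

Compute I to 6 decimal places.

Rules hold: Σm=0, L=16 even, 4≤6≤10.
N = 7·15·13 = 1365
Δ = 4!·2!·10!/17! = 1/2042040
Racah Σ t=1..3: t=1:−1/207360 t=2:+1/57600 t=3:−1/207360 = 1/129600
⇒ 3j(3 7 6; 0 0 0)² = 168/12155, sgn +1
Racah Σ t=4..4: t=4:+1/1451520 = 1/1451520
⇒ 3j(3 7 6; -3 0 3)² = 45/4862, sgn -1
4πI² = N·(3j₀)²·(3jₘ)² = 79380/454597
I = -1·√(0.174616/4π) = -0.11787924

-0.117879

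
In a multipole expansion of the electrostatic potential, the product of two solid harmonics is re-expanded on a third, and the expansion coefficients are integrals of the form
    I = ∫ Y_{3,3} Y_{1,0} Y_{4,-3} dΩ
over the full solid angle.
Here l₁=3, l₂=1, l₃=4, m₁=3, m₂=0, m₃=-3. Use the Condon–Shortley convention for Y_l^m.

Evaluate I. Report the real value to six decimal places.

-0.162868

m-sum 0 ✓  L=8 even ✓  2≤4≤4 ✓
Π(2lᵢ+1) = 7×3×9 = 189
triangle coeff Δ(3,1,4) = 1/252
Σ_t [0,0]: t=0:+1/36 = 1/36
(3j)²=4/63 [(3 1 4; 0 0 0)], sign=+1
Σ_t [0,0]: t=0:+1/720 = 1/720
(3j)²=1/36 [(3 1 4; 3 0 -3)], sign=-1
⇒ 4πI² = 1/3
I = (-1)√(1/3/(4π)) = -0.16286750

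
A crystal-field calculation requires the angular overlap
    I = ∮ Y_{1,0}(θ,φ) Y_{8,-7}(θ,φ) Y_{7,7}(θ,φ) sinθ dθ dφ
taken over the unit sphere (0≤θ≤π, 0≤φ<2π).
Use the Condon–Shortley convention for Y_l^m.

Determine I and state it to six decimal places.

-0.118504

Checks pass: Σm=0; 16 even; l₃=7∈[7,9].
(2·1+1)(2·8+1)(2·7+1) = 765
Δ: 2! 0! 14! / 17! → 1/2040
sum: t=1:−1/25401600 = -1/25401600
3j²(1 8 7; 0 0 0) = Δ·Π!·Σ² = 8/255  (sign +1)
sum: t=1:−1/87178291200 = -1/87178291200
3j²(1 8 7; 0 -7 7) = Δ·Π!·Σ² = 1/136  (sign -1)
combine: 4πI² = 765·8/255·1/136 = 3/17
take √, sign -1: I = -0.11850352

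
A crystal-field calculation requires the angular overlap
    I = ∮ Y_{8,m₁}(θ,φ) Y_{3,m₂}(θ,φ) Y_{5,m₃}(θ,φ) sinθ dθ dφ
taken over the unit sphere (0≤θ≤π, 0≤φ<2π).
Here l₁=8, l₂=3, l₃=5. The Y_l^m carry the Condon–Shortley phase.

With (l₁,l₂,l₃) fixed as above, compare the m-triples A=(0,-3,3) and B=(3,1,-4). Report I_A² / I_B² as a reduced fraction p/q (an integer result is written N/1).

28/275

Shared (l₁,l₂,l₃)=(8,3,5): N and (l;000)² cancel in I_A²/I_B².
A: Δ = 6!·10!·0!/17! = 1/136136; Racah Σ t=0..0: t=0:+1/58060800 = 1/58060800; ⇒ 3j(8 3 5; 0 -3 3)² = 1/4862, sgn +1
B: Δ = 6!·10!·0!/17! = 1/136136; Racah Σ t=4..4: t=4:+1/17418240 = 1/17418240; ⇒ 3j(8 3 5; 3 1 -4)² = 25/12376, sgn -1
I_A²/I_B² = (1/4862)/(25/12376) = 28/275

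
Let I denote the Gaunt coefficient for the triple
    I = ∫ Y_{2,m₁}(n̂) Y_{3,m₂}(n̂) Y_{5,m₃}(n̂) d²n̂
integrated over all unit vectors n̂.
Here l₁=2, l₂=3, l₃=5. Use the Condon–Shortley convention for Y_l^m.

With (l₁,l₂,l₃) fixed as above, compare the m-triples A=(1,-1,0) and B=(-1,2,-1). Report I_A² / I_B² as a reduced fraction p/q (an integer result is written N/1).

Shared (l₁,l₂,l₃)=(2,3,5): N and (l;000)² cancel in I_A²/I_B².
A: Δ = 0!·4!·6!/11! = 1/2310; Racah Σ t=0..0: t=0:+1/288 = 1/288; ⇒ 3j(2 3 5; 1 -1 0)² = 5/231, sgn -1
B: Δ = 0!·4!·6!/11! = 1/2310; Racah Σ t=0..0: t=0:+1/720 = 1/720; ⇒ 3j(2 3 5; -1 2 -1)² = 4/385, sgn +1
I_A²/I_B² = (5/231)/(4/385) = 25/12

25/12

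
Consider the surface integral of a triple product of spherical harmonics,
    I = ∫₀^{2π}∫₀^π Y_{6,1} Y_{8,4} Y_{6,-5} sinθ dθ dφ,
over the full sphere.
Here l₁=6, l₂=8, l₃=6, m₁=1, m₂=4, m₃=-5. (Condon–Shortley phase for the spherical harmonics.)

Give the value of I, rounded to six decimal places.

0.082508

Checks pass: Σm=0; 20 even; l₃=6∈[2,14].
(2·6+1)(2·8+1)(2·6+1) = 2873
Δ: 8! 4! 8! / 21! → 1/1309458150
sum: t=2:+1/49766400 t=3:−1/3110400 t=4:+1/1327104 t=5:−1/3110400 t=6:+1/49766400 = 1/6635520
3j²(6 8 6; 0 0 0) = Δ·Π!·Σ² = 350/46189  (sign +1)
sum: t=4:+1/139345920 t=5:−1/87091200 = -1/232243200
3j²(6 8 6; 1 4 -5) = Δ·Π!·Σ² = 33/8398  (sign +1)
combine: 4πI² = 2873·350/46189·33/8398 = 525/6137
take √, sign +1: I = 0.08250811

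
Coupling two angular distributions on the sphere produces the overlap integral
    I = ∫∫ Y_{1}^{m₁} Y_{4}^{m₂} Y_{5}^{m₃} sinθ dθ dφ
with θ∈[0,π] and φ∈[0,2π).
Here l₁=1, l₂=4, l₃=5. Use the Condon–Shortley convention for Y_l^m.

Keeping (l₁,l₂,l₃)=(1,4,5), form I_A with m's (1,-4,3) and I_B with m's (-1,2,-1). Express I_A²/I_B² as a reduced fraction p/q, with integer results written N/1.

Shared (l₁,l₂,l₃)=(1,4,5): N and (l;000)² cancel in I_A²/I_B².
A: Δ = 0!·2!·8!/11! = 1/495; Racah Σ t=0..0: t=0:+1/80640 = 1/80640; ⇒ 3j(1 4 5; 1 -4 3)² = 1/495, sgn +1
B: Δ = 0!·2!·8!/11! = 1/495; Racah Σ t=0..0: t=0:+1/2880 = 1/2880; ⇒ 3j(1 4 5; -1 2 -1)² = 2/165, sgn +1
I_A²/I_B² = (1/495)/(2/165) = 1/6

1/6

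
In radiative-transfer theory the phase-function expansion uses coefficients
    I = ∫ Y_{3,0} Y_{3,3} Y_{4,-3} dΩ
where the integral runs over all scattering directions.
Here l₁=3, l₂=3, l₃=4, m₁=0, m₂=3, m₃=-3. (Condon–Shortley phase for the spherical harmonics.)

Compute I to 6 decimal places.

m-sum 0 ✓  L=10 even ✓  0≤4≤6 ✓
Π(2lᵢ+1) = 7×7×9 = 441
triangle coeff Δ(3,3,4) = 1/34650
Σ_t [0,2]: t=0:+1/72 t=1:−1/16 t=2:+1/72 = -5/144
(3j)²=2/77 [(3 3 4; 0 0 0)], sign=-1
Σ_t [2,2]: t=2:+1/288 = 1/288
(3j)²=1/22 [(3 3 4; 0 3 -3)], sign=-1
⇒ 4πI² = 63/121
I = (+1)√(63/121/(4π)) = 0.20355073

0.203551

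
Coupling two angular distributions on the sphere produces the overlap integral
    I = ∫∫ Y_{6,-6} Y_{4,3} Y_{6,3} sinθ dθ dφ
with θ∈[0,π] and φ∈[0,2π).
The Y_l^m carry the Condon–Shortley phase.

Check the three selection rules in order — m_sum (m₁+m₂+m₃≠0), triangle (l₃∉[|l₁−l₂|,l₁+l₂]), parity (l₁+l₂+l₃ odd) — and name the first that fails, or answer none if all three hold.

Σmᵢ = 0  ✓
l₃∈[|l₁−l₂|,l₁+l₂]=[2,10], have l₃=6  ✓
Σlᵢ = 16 ⇒ even  ✓

none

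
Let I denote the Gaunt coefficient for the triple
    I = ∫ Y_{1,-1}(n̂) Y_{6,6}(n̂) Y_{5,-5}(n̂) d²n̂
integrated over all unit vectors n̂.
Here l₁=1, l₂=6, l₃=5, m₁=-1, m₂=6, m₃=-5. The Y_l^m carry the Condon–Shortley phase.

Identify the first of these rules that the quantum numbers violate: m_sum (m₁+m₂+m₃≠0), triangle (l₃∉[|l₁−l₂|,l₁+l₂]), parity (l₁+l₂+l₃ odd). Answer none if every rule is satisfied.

m₁+m₂+m₃ = -1 + 6 − 5 = 0  ✓
triangle: |1−6|=5 ≤ l₃=5 ≤ 1+6=7  ✓
parity: l₁+l₂+l₃ = 12 is even  ✓

none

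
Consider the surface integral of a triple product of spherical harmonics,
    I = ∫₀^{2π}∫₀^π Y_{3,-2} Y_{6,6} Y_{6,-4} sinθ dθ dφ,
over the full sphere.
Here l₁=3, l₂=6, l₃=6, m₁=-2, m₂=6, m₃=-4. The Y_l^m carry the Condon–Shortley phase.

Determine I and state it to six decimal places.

L=15 odd ⇒ parity kills the (l;000) factor ⇒ I = 0

0.000000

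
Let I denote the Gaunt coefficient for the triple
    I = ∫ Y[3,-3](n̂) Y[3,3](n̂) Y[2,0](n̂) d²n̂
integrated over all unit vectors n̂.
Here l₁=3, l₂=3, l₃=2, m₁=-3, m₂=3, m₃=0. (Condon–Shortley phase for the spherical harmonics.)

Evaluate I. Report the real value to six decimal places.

0.210261

Checks pass: Σm=0; 8 even; l₃=2∈[0,6].
(2·3+1)(2·3+1)(2·2+1) = 245
Δ: 4! 2! 2! / 9! → 1/3780
sum: t=1:−1/24 t=2:+1/4 t=3:−1/24 = 1/6
3j²(3 3 2; 0 0 0) = Δ·Π!·Σ² = 4/105  (sign +1)
sum: t=4:+1/96 = 1/96
3j²(3 3 2; -3 3 0) = Δ·Π!·Σ² = 5/84  (sign +1)
combine: 4πI² = 245·4/105·5/84 = 5/9
take √, sign +1: I = 0.21026104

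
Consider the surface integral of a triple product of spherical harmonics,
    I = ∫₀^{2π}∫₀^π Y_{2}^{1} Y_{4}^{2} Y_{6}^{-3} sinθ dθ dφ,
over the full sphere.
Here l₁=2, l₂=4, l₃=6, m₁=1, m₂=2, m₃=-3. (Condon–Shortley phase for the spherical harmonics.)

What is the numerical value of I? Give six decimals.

Rules hold: Σm=0, L=12 even, 2≤6≤6.
N = 5·9·13 = 585
Δ = 0!·4!·8!/13! = 1/6435
Racah Σ t=0..0: t=0:+1/2304 = 1/2304
⇒ 3j(2 4 6; 0 0 0)² = 5/143, sgn +1
Racah Σ t=0..0: t=0:+1/8640 = 1/8640
⇒ 3j(2 4 6; 1 2 -3)² = 28/715, sgn -1
4πI² = N·(3j₀)²·(3jₘ)² = 1260/1573
I = -1·√(0.801017/4π) = -0.25247360

-0.252474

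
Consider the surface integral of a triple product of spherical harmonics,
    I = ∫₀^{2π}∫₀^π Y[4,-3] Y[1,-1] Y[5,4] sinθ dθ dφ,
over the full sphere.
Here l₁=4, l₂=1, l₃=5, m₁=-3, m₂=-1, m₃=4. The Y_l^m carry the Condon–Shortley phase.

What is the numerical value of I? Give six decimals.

0.294638

Checks pass: Σm=0; 10 even; l₃=5∈[3,5].
(2·4+1)(2·1+1)(2·5+1) = 297
Δ: 0! 8! 2! / 11! → 1/495
sum: t=0:+1/576 = 1/576
3j²(4 1 5; 0 0 0) = Δ·Π!·Σ² = 5/99  (sign -1)
sum: t=0:+1/10080 = 1/10080
3j²(4 1 5; -3 -1 4) = Δ·Π!·Σ² = 4/55  (sign -1)
combine: 4πI² = 297·5/99·4/55 = 12/11
take √, sign +1: I = 0.29463840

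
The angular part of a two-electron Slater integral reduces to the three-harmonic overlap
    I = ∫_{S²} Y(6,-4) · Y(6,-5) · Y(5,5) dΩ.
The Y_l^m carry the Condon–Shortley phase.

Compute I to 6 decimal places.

-4 − 5 + 5 = -4 ≠ 0: azimuthal integral kills it; I = 0

0.000000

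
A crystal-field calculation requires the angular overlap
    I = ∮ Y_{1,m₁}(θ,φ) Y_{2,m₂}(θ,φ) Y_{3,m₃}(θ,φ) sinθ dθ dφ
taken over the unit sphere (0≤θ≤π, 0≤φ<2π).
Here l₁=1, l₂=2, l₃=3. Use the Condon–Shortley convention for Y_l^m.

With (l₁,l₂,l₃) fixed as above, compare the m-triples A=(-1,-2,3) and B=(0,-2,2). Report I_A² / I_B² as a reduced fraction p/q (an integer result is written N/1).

3/1

l's match ⇒ only the (l;m) 3-j factors differ between A and B.
A: triangle coeff Δ(1,2,3) = 1/105; Σ_t [0,0]: t=0:+1/48 = 1/48; (3j)²=1/7 [(1 2 3; -1 -2 3)], sign=+1
B: triangle coeff Δ(1,2,3) = 1/105; Σ_t [0,0]: t=0:+1/24 = 1/24; (3j)²=1/21 [(1 2 3; 0 -2 2)], sign=-1
I_A²/I_B² = (1/7)/(1/21) = 3/1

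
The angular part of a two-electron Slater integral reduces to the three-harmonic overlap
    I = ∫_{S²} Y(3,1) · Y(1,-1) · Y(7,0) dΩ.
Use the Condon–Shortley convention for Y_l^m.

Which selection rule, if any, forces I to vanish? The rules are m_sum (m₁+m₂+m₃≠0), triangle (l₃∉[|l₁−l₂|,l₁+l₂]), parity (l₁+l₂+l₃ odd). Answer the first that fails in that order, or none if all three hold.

azimuthal sum: 1 − 1 + 0 = 0  ✓
2 ≤ 7 ≤ 4 (triangle on l)  ✗
L = 3 + 1 + 7 = 11 (odd)

triangle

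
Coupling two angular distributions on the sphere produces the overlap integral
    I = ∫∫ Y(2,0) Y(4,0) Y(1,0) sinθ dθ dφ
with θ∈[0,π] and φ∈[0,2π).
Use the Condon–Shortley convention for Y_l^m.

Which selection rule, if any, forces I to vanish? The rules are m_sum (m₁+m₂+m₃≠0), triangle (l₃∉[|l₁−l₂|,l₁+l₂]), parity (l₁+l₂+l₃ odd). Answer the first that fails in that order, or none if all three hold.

azimuthal sum: 0 + 0 + 0 = 0  ✓
2 ≤ 1 ≤ 6 (triangle on l)  ✗
L = 2 + 4 + 1 = 7 (odd)

triangle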